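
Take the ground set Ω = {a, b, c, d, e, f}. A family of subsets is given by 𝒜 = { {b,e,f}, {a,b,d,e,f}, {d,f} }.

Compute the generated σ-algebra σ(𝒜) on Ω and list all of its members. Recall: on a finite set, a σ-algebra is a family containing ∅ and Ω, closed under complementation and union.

Start: 𝒜 ∪ {∅, Ω} = { {}, {d,f}, {b,e,f}, {a,b,d,e,f}, Ω }.
Iteration 1 adds 4:
  {c}  = Ω∖{a,b,d,e,f}
  {a,c,d}  = Ω∖{b,e,f}
  {a,b,c,e}  = Ω∖{d,f}
  {b,d,e,f}  = {b,e,f} ∪ {d,f}
  |family| = 9
Iteration 2: 7 new —
  {a,c}  = Ω∖{b,d,e,f}
  {c,d,f}  = {c} ∪ {d,f}
  {a,c,d,f}  = {a,c,d} ∪ {d,f}
  {b,c,e,f}  = {b,e,f} ∪ {c}
  {a,b,c,d,e}  = {a,c,d} ∪ {a,b,c,e}
  {a,b,c,e,f}  = {b,e,f} ∪ {a,b,c,e}
  {b,c,d,e,f}  = {c} ∪ {b,d,e,f}
  |family| = 16
Iteration 3. New:
  {a}  = Ω∖{b,c,d,e,f}
  {d}  = Ω∖{a,b,c,e,f}
  {f}  = Ω∖{a,b,c,d,e}
  {a,d}  = Ω∖{b,c,e,f}
  {b,e}  = Ω∖{a,c,d,f}
  {a,b,e}  = Ω∖{c,d,f}
  |family| = 22
Iteration 4 adds 9:
  {a,f}  = {a} ∪ {f}
  {c,d}  = {c} ∪ {d}
  {c,f}  = {f} ∪ {c}
  {a,c,f}  = {f} ∪ {a,c}
  {a,d,f}  = {a} ∪ {d,f}
  {b,c,e}  = {b,e} ∪ {c}
  {b,d,e}  = {b,e} ∪ {d}
  {a,b,d,e}  = {b,e} ∪ {a,d}
  {a,b,e,f}  = {a} ∪ {b,e,f}
  |family| = 31
Iteration 5: +1 →
  {b,c,d,e}  = Ω∖{a,f}
  |family| = 32
After Iteration 6 the family is unchanged; done.

Hence σ(𝒜) has 32 members: { {}, {a}, {c}, {d}, {f}, {a,c}, {a,d}, {a,f}, {b,e}, {c,d}, {c,f}, {d,f}, {a,b,e}, {a,c,d}, {a,c,f}, {a,d,f}, {b,c,e}, {b,d,e}, {b,e,f}, {c,d,f}, {a,b,c,e}, {a,b,d,e}, {a,b,e,f}, {a,c,d,f}, {b,c,d,e}, {b,c,e,f}, {b,d,e,f}, {a,b,c,d,e}, {a,b,c,e,f}, {a,b,d,e,f}, {b,c,d,e,f}, Ω }.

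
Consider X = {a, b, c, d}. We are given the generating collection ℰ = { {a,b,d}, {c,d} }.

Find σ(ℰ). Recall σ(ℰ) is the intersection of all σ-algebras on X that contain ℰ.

Initial family (4 sets): { {}, {c,d}, {a,b,d}, X }.
Step 1. New:
  {c}  = ᶜ of {a,b,d}
  {a,b}  = ᶜ of {c,d}
  (now 6)
Step 2: +1 →
  {a,b,c}  = {c} ∪ {a,b}
  (now 7)
Step 3 (1 new):
  {d}  = ᶜ of {a,b,c}
  (now 8)
Step 4: no new sets; the family is a σ-algebra.

|σ(ℰ)| = 8.  σ(ℰ) = { {}, {c}, {d}, {a,b}, {c,d}, {a,b,c}, {a,b,d}, X }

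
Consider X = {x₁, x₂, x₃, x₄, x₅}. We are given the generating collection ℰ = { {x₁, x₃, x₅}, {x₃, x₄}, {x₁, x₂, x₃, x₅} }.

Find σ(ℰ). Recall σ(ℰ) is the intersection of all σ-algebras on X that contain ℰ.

Seed the family with ℰ together with ∅ and X: { ∅, {x₃, x₄}, {x₁, x₃, x₅}, {x₁, x₂, x₃, x₅}, X }.
Pass 1 adds 4:
  {x₄}  = {x₁, x₂, x₃, x₅}ᶜ
  {x₂, x₄}  = {x₁, x₃, x₅}ᶜ
  {x₁, x₂, x₅}  = {x₃, x₄}ᶜ
  {x₁, x₃, x₄, x₅}  = {x₃, x₄} ∪ {x₁, x₃, x₅}
  (now 9)
Pass 2 (3 new):
  {x₂}  = {x₁, x₃, x₄, x₅}ᶜ
  {x₂, x₃, x₄}  = {x₃, x₄} ∪ {x₂, x₄}
  {x₁, x₂, x₄, x₅}  = {x₁, x₂, x₅} ∪ {x₄}
  (now 12)
Pass 3: 2 new —
  {x₃}  = {x₁, x₂, x₄, x₅}ᶜ
  {x₁, x₅}  = {x₂, x₃, x₄}ᶜ
  (now 14)
Pass 4 (2 new):
  {x₂, x₃}  = {x₃} ∪ {x₂}
  {x₁, x₄, x₅}  = {x₁, x₅} ∪ {x₄}
  (now 16)
Pass 5: stable.

|σ(ℰ)| = 16.  σ(ℰ) = { ∅, {x₂}, {x₃}, {x₄}, {x₁, x₅}, {x₂, x₃}, {x₂, x₄}, {x₃, x₄}, {x₁, x₂, x₅}, {x₁, x₃, x₅}, {x₁, x₄, x₅}, {x₂, x₃, x₄}, {x₁, x₂, x₃, x₅}, {x₁, x₂, x₄, x₅}, {x₁, x₃, x₄, x₅}, X }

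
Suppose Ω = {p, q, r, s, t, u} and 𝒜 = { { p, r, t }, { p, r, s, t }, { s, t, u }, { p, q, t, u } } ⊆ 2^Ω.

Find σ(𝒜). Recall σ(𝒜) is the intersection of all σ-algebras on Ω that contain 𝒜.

Begin from { ∅, { p, r, t }, { s, t, u }, { p, q, t, u }, { p, r, s, t }, Ω } (that is, 𝒜 plus ∅ and Ω).
Round 1 (7 new):
  { q, u }  = ᶜ of { p, r, s, t }
  { r, s }  = ᶜ of { p, q, t, u }
  { p, q, r }  = ᶜ of { s, t, u }
  { q, s, u }  = ᶜ of { p, r, t }
  { p, q, r, t, u }  = { p, r, t } ∪ { p, q, t, u }
  { p, q, s, t, u }  = { s, t, u } ∪ { p, q, t, u }
  { p, r, s, t, u }  = { p, r, s, t } ∪ { s, t, u }
  — 13 sets.
Round 2 adds 11:
  { q }  = ᶜ of { p, r, s, t, u }
  { r }  = ᶜ of { p, q, s, t, u }
  { s }  = ᶜ of { p, q, r, t, u }
  { p, q, r, s }  = { r, s } ∪ { p, q, r }
  { p, q, r, t }  = { p, q, r } ∪ { p, r, t }
  { p, q, r, u }  = { p, q, r } ∪ { q, u }
  { q, r, s, u }  = { q, s, u } ∪ { r, s }
  { q, s, t, u }  = { q, s, u } ∪ { s, t, u }
  { r, s, t, u }  = { r, s } ∪ { s, t, u }
  { p, q, r, s, t }  = { p, q, r } ∪ { p, r, s, t }
  { p, q, r, s, u }  = { q, s, u } ∪ { p, q, r }
  — 24 sets.
Round 3 (13 new):
  { t }  = ᶜ of { p, q, r, s, u }
  { u }  = ᶜ of { p, q, r, s, t }
  { p, q }  = ᶜ of { r, s, t, u }
  { p, r }  = ᶜ of { q, s, t, u }
  { p, t }  = ᶜ of { q, r, s, u }
  { q, r }  = { q } ∪ { r }
  { q, s }  = { q } ∪ { s }
  { s, t }  = ᶜ of { p, q, r, u }
  { s, u }  = ᶜ of { p, q, r, t }
  { t, u }  = ᶜ of { p, q, r, s }
  { q, r, s }  = { r, s } ∪ { q }
  { q, r, u }  = { q, u } ∪ { r }
  { q, r, s, t, u }  = { q, s, u } ∪ { r, s, t, u }
  — 37 sets.
Round 4: +24 →
  { p }  = ᶜ of { q, r, s, t, u }
  { q, t }  = { q } ∪ { t }
  { r, t }  = { t } ∪ { r }
  { r, u }  = { u } ∪ { r }
  { p, q, s }  = { p, q } ∪ { s }
  { p, q, t }  = { p, q } ∪ { t }
  { p, q, u }  = { p, q } ∪ { q, u }
  { p, r, s }  = { r, s } ∪ { p, r }
  { p, r, u }  = { u } ∪ { p, r }
  { p, s, t }  = ᶜ of { q, r, u }
  { p, t, u }  = ᶜ of { q, r, s }
  { q, r, t }  = { t } ∪ { q, r }
  { q, s, t }  = { q } ∪ { s, t }
  { q, t, u }  = { t, u } ∪ { q }
  { r, s, t }  = { r, s } ∪ { t }
  { r, s, u }  = { r, s } ∪ { u }
  { r, t, u }  = { t, u } ∪ { r }
  { p, q, s, t }  = { p, q } ∪ { s, t }
  { p, q, s, u }  = { q, s, u } ∪ { p, q }
  { p, r, s, u }  = { p, r } ∪ { s, u }
  { p, r, t, u }  = ᶜ of { q, s }
  { p, s, t, u }  = ᶜ of { q, r }
  { q, r, s, t }  = { q, r, s } ∪ { t }
  { q, r, t, u }  = { t, u } ∪ { q, r, u }
  — 61 sets.
Round 5 (3 new):
  { p, s }  = ᶜ of { q, r, t, u }
  { p, u }  = ᶜ of { q, r, s, t }
  { p, s, u }  = ᶜ of { q, r, t }
  — 64 sets.
After Round 6 the family is unchanged; done.

|σ(𝒜)| = 64.  σ(𝒜) = { ∅, { p }, { q }, { r }, { s }, { t }, { u }, { p, q }, { p, r }, { p, s }, { p, t }, { p, u }, { q, r }, { q, s }, { q, t }, { q, u }, { r, s }, { r, t }, { r, u }, { s, t }, { s, u }, { t, u }, { p, q, r }, { p, q, s }, { p, q, t }, { p, q, u }, { p, r, s }, { p, r, t }, { p, r, u }, { p, s, t }, { p, s, u }, { p, t, u }, { q, r, s }, { q, r, t }, { q, r, u }, { q, s, t }, { q, s, u }, { q, t, u }, { r, s, t }, { r, s, u }, { r, t, u }, { s, t, u }, { p, q, r, s }, { p, q, r, t }, { p, q, r, u }, { p, q, s, t }, { p, q, s, u }, { p, q, t, u }, { p, r, s, t }, { p, r, s, u }, { p, r, t, u }, { p, s, t, u }, { q, r, s, t }, { q, r, s, u }, { q, r, t, u }, { q, s, t, u }, { r, s, t, u }, { p, q, r, s, t }, { p, q, r, s, u }, { p, q, r, t, u }, { p, q, s, t, u }, { p, r, s, t, u }, { q, r, s, t, u }, Ω }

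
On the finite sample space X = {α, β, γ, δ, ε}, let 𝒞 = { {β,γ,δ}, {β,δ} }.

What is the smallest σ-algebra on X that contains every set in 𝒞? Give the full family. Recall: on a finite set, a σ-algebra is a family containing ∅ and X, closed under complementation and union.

Answer: σ(𝒞) = { {}, {γ}, {α,ε}, {β,δ}, {α,γ,ε}, {β,γ,δ}, {α,β,δ,ε}, X }

Derivation:
Start: 𝒞 ∪ {∅, X} = { {}, {β,δ}, {β,γ,δ}, X }.
Pass 1 adds 2:
  {α,ε}  = ᶜ of {β,γ,δ}
  {α,γ,ε}  = ᶜ of {β,δ}
  [6 total]
Pass 2 (1 new):
  {α,β,δ,ε}  = {α,ε} ∪ {β,δ}
  [7 total]
Pass 3: +1 →
  {γ}  = ᶜ of {α,β,δ,ε}
  [8 total]
Pass 4: no new sets; the family is a σ-algebra.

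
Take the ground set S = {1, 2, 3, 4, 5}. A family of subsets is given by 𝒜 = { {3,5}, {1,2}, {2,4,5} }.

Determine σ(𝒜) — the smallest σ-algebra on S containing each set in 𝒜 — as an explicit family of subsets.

Take S₀ = 𝒜 ∪ {∅, S} = { ∅, {1,2}, {3,5}, {2,4,5}, S }.
Pass 1 adds 6:
  {1,3}  = complement {2,4,5}
  {1,2,4}  = complement {3,5}
  {3,4,5}  = complement {1,2}
  {1,2,3,5}  = {1,2} ∪ {3,5}
  {1,2,4,5}  = {1,2} ∪ {2,4,5}
  {2,3,4,5}  = {3,5} ∪ {2,4,5}
Pass 2: 7 new —
  {1}  = complement {2,3,4,5}
  {3}  = complement {1,2,4,5}
  {4}  = complement {1,2,3,5}
  {1,2,3}  = {1,2} ∪ {1,3}
  {1,3,5}  = {1,3} ∪ {3,5}
  {1,2,3,4}  = {1,2,4} ∪ {1,3}
  {1,3,4,5}  = {3,4,5} ∪ {1,3}
Pass 3: +7 →
  {2}  = complement {1,3,4,5}
  {5}  = complement {1,2,3,4}
  {1,4}  = {4} ∪ {1}
  {2,4}  = complement {1,3,5}
  {3,4}  = {3} ∪ {4}
  {4,5}  = complement {1,2,3}
  {1,3,4}  = {1,3} ∪ {4}
Pass 4: 7 new —
  {1,5}  = {5} ∪ {1}
  {2,3}  = {2} ∪ {3}
  {2,5}  = complement {1,3,4}
  {1,2,5}  = complement {3,4}
  {1,4,5}  = {5} ∪ {1,4}
  {2,3,4}  = {3,4} ∪ {2}
  {2,3,5}  = complement {1,4}
Pass 5: stable.

σ(𝒜) = { ∅, {1}, {2}, {3}, {4}, {5}, {1,2}, {1,3}, {1,4}, {1,5}, {2,3}, {2,4}, {2,5}, {3,4}, {3,5}, {4,5}, {1,2,3}, {1,2,4}, {1,2,5}, {1,3,4}, {1,3,5}, {1,4,5}, {2,3,4}, {2,3,5}, {2,4,5}, {3,4,5}, {1,2,3,4}, {1,2,3,5}, {1,2,4,5}, {1,3,4,5}, {2,3,4,5}, S }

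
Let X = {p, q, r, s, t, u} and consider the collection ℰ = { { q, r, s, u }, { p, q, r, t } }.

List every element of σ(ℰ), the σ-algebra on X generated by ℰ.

Seed the family with ℰ together with ∅ and X: { {  }, { p, q, r, t }, { q, r, s, u }, X }.
Iteration 1: 2 new —
  { p, t }  = { q, r, s, u }ᶜ
  { s, u }  = { p, q, r, t }ᶜ
  (now 6)
Iteration 2: 1 new —
  { p, s, t, u }  = { p, t } ∪ { s, u }
  (now 7)
Iteration 3: +1 →
  { q, r }  = { p, s, t, u }ᶜ
  (now 8)
Iteration 4: closed — nothing new.

σ(ℰ) = { {  }, { p, t }, { q, r }, { s, u }, { p, q, r, t }, { p, s, t, u }, { q, r, s, u }, X }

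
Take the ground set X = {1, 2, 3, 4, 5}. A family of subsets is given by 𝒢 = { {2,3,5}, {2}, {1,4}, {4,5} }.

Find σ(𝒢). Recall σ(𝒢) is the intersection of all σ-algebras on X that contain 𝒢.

Initial family (6 sets): { {}, {2}, {1,4}, {4,5}, {2,3,5}, X }.
Round 1 (6 new):
  {1,2,3}  = complement {4,5}
  {1,2,4}  = {1,4} ∪ {2}
  {1,4,5}  = {4,5} ∪ {1,4}
  {2,4,5}  = {4,5} ∪ {2}
  {1,3,4,5}  = complement {2}
  {2,3,4,5}  = {4,5} ∪ {2,3,5}
  |family| = 12
Round 2: +7 →
  {1}  = complement {2,3,4,5}
  {1,3}  = complement {2,4,5}
  {2,3}  = complement {1,4,5}
  {3,5}  = complement {1,2,4}
  {1,2,3,4}  = {1,2,3} ∪ {1,2,4}
  {1,2,3,5}  = {1,2,3} ∪ {2,3,5}
  {1,2,4,5}  = {1,4,5} ∪ {2}
  |family| = 19
Round 3: 7 new —
  {3}  = complement {1,2,4,5}
  {4}  = complement {1,2,3,5}
  {5}  = complement {1,2,3,4}
  {1,2}  = {2} ∪ {1}
  {1,3,4}  = {1,4} ∪ {1,3}
  {1,3,5}  = {1,3} ∪ {3,5}
  {3,4,5}  = {4,5} ∪ {3,5}
  |family| = 26
Round 4. New:
  {1,5}  = {5} ∪ {1}
  {2,4}  = complement {1,3,5}
  {2,5}  = complement {1,3,4}
  {3,4}  = {3} ∪ {4}
  {1,2,5}  = {1,2} ∪ {5}
  {2,3,4}  = {2,3} ∪ {4}
  |family| = 32
Round 5: no new sets; the family is a σ-algebra.

|σ(𝒢)| = 32.  σ(𝒢) = { {}, {1}, {2}, {3}, {4}, {5}, {1,2}, {1,3}, {1,4}, {1,5}, {2,3}, {2,4}, {2,5}, {3,4}, {3,5}, {4,5}, {1,2,3}, {1,2,4}, {1,2,5}, {1,3,4}, {1,3,5}, {1,4,5}, {2,3,4}, {2,3,5}, {2,4,5}, {3,4,5}, {1,2,3,4}, {1,2,3,5}, {1,2,4,5}, {1,3,4,5}, {2,3,4,5}, X }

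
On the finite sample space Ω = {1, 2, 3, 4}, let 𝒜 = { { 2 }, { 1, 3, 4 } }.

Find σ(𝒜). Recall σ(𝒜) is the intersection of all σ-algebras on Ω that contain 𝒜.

Initial family (4 sets): { {  }, { 2 }, { 1, 3, 4 }, Ω }.
After Pass 1 the family is unchanged; done.

Hence σ(𝒜) has 4 members: { {  }, { 2 }, { 1, 3, 4 }, Ω }.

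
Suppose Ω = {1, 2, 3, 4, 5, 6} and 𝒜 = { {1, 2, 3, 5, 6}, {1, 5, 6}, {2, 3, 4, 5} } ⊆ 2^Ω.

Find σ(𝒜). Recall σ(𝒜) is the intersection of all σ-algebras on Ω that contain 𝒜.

Answer: σ(𝒜) = { ∅, {4}, {5}, {1, 6}, {2, 3}, {4, 5}, {1, 4, 6}, {1, 5, 6}, {2, 3, 4}, {2, 3, 5}, {1, 2, 3, 6}, {1, 4, 5, 6}, {2, 3, 4, 5}, {1, 2, 3, 4, 6}, {1, 2, 3, 5, 6}, Ω }

Check:
Take S₀ = 𝒜 ∪ {∅, Ω} = { ∅, {1, 5, 6}, {2, 3, 4, 5}, {1, 2, 3, 5, 6}, Ω }.
Pass 1 (3 new):
  {4}  = Ω∖{1, 2, 3, 5, 6}
  {1, 6}  = Ω∖{2, 3, 4, 5}
  {2, 3, 4}  = Ω∖{1, 5, 6}
  [8 total]
Pass 2 (3 new):
  {1, 4, 6}  = {4} ∪ {1, 6}
  {1, 4, 5, 6}  = {4} ∪ {1, 5, 6}
  {1, 2, 3, 4, 6}  = {2, 3, 4} ∪ {1, 6}
  [11 total]
Pass 3: 3 new —
  {5}  = Ω∖{1, 2, 3, 4, 6}
  {2, 3}  = Ω∖{1, 4, 5, 6}
  {2, 3, 5}  = Ω∖{1, 4, 6}
  [14 total]
Pass 4. New:
  {4, 5}  = {4} ∪ {5}
  {1, 2, 3, 6}  = {2, 3} ∪ {1, 6}
  [16 total]
Pass 5: already closed under ᶜ and ∪.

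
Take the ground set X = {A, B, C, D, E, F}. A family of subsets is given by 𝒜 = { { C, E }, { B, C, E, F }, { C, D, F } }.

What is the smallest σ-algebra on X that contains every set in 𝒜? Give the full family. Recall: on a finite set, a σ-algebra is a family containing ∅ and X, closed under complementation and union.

σ(𝒜) = { ∅, { A }, { B }, { C }, { D }, { E }, { F }, { A, B }, { A, C }, { A, D }, { A, E }, { A, F }, { B, C }, { B, D }, { B, E }, { B, F }, { C, D }, { C, E }, { C, F }, { D, E }, { D, F }, { E, F }, { A, B, C }, { A, B, D }, { A, B, E }, { A, B, F }, { A, C, D }, { A, C, E }, { A, C, F }, { A, D, E }, { A, D, F }, { A, E, F }, { B, C, D }, { B, C, E }, { B, C, F }, { B, D, E }, { B, D, F }, { B, E, F }, { C, D, E }, { C, D, F }, { C, E, F }, { D, E, F }, { A, B, C, D }, { A, B, C, E }, { A, B, C, F }, { A, B, D, E }, { A, B, D, F }, { A, B, E, F }, { A, C, D, E }, { A, C, D, F }, { A, C, E, F }, { A, D, E, F }, { B, C, D, E }, { B, C, D, F }, { B, C, E, F }, { B, D, E, F }, { C, D, E, F }, { A, B, C, D, E }, { A, B, C, D, F }, { A, B, C, E, F }, { A, B, D, E, F }, { A, C, D, E, F }, { B, C, D, E, F }, X }

Working:
Take S₀ = 𝒜 ∪ {∅, X} = { ∅, { C, E }, { C, D, F }, { B, C, E, F }, X }.
Pass 1 adds 5:
  { A, D }  = { B, C, E, F }ᶜ
  { A, B, E }  = { C, D, F }ᶜ
  { A, B, D, F }  = { C, E }ᶜ
  { C, D, E, F }  = { C, E } ∪ { C, D, F }
  { B, C, D, E, F }  = { C, D, F } ∪ { B, C, E, F }
  — 10 sets.
Pass 2 adds 10:
  { A }  = { B, C, D, E, F }ᶜ
  { A, B }  = { C, D, E, F }ᶜ
  { A, B, C, E }  = { A, B, E } ∪ { C, E }
  { A, B, D, E }  = { A, B, E } ∪ { A, D }
  { A, C, D, E }  = { A, D } ∪ { C, E }
  { A, C, D, F }  = { A, D } ∪ { C, D, F }
  { A, B, C, D, F }  = { A, B, D, F } ∪ { C, D, F }
  { A, B, C, E, F }  = { A, B, E } ∪ { B, C, E, F }
  { A, B, D, E, F }  = { A, B, D, F } ∪ { A, B, E }
  { A, C, D, E, F }  = { C, D, E, F } ∪ { A, D }
  — 20 sets.
Pass 3 adds 11:
  { B }  = { A, C, D, E, F }ᶜ
  { C }  = { A, B, D, E, F }ᶜ
  { D }  = { A, B, C, E, F }ᶜ
  { E }  = { A, B, C, D, F }ᶜ
  { B, E }  = { A, C, D, F }ᶜ
  { B, F }  = { A, C, D, E }ᶜ
  { C, F }  = { A, B, D, E }ᶜ
  { D, F }  = { A, B, C, E }ᶜ
  { A, B, D }  = { A, D } ∪ { A, B }
  { A, C, E }  = { C, E } ∪ { A }
  { A, B, C, D, E }  = { A, D } ∪ { A, B, C, E }
  — 31 sets.
Pass 4 (27 new):
  { F }  = { A, B, C, D, E }ᶜ
  { A, C }  = { A } ∪ { C }
  { A, E }  = { A } ∪ { E }
  { B, C }  = { B } ∪ { C }
  { B, D }  = { B } ∪ { D }
  { C, D }  = { C } ∪ { D }
  { D, E }  = { E } ∪ { D }
  { A, B, C }  = { A, B } ∪ { C }
  { A, B, F }  = { A, B } ∪ { B, F }
  { A, C, D }  = { C } ∪ { A, D }
  { A, C, F }  = { A } ∪ { C, F }
  { A, D, E }  = { E } ∪ { A, D }
  { A, D, F }  = { A } ∪ { D, F }
  { B, C, E }  = { B, E } ∪ { C }
  { B, C, F }  = { B } ∪ { C, F }
  { B, D, E }  = { B, E } ∪ { D }
  { B, D, F }  = { A, C, E }ᶜ
  { B, E, F }  = { B, E } ∪ { B, F }
  { C, D, E }  = { C, E } ∪ { D }
  { C, E, F }  = { A, B, D }ᶜ
  { D, E, F }  = { E } ∪ { D, F }
  { A, B, C, D }  = { A, B, D } ∪ { C }
  { A, B, C, F }  = { A, B } ∪ { C, F }
  { A, B, E, F }  = { B, F } ∪ { A, B, E }
  { A, C, E, F }  = { A, C, E } ∪ { C, F }
  { B, C, D, F }  = { B } ∪ { C, D, F }
  { B, D, E, F }  = { B, E } ∪ { D, F }
  — 58 sets.
Pass 5 adds 6:
  { A, F }  = { A } ∪ { F }
  { E, F }  = { A, B, C, D }ᶜ
  { A, E, F }  = { A, E } ∪ { F }
  { B, C, D }  = { C, D } ∪ { B }
  { A, D, E, F }  = { B, C }ᶜ
  { B, C, D, E }  = { C, D } ∪ { B, D, E }
  — 64 sets.
Pass 6: no new sets; the family is a σ-algebra.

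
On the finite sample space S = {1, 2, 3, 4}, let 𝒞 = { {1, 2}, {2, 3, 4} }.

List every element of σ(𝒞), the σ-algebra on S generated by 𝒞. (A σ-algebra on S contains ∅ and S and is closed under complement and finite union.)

Answer: σ(𝒞) = { ∅, {1}, {2}, {1, 2}, {3, 4}, {1, 3, 4}, {2, 3, 4}, S }

Trace:
Initial family (4 sets): { ∅, {1, 2}, {2, 3, 4}, S }.
Iteration 1. New:
  {1}  = ᶜ of {2, 3, 4}
  {3, 4}  = ᶜ of {1, 2}
  |family| = 6
Iteration 2 adds 1:
  {1, 3, 4}  = {3, 4} ∪ {1}
  |family| = 7
Iteration 3: +1 →
  {2}  = ᶜ of {1, 3, 4}
  |family| = 8
Iteration 4 adds nothing — fixpoint reached.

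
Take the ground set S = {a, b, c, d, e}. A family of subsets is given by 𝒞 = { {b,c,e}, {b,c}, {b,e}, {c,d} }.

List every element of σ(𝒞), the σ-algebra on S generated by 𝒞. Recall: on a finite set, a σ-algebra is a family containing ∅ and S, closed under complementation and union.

Seed the family with 𝒞 together with ∅ and S: { {}, {b,c}, {b,e}, {c,d}, {b,c,e}, S }.
Round 1 (6 new):
  {a,d}  = S∖{b,c,e}
  {a,b,e}  = S∖{c,d}
  {a,c,d}  = S∖{b,e}
  {a,d,e}  = S∖{b,c}
  {b,c,d}  = {c,d} ∪ {b,c}
  {b,c,d,e}  = {b,e} ∪ {c,d}
Round 2: 6 new —
  {a}  = S∖{b,c,d,e}
  {a,e}  = S∖{b,c,d}
  {a,b,c,d}  = {b,c,d} ∪ {a,c,d}
  {a,b,c,e}  = {a,b,e} ∪ {b,c,e}
  {a,b,d,e}  = {a,d,e} ∪ {b,e}
  {a,c,d,e}  = {a,d,e} ∪ {c,d}
Round 3. New:
  {b}  = S∖{a,c,d,e}
  {c}  = S∖{a,b,d,e}
  {d}  = S∖{a,b,c,e}
  {e}  = S∖{a,b,c,d}
  {a,b,c}  = {b,c} ∪ {a}
Round 4: 9 new —
  {a,b}  = {b} ∪ {a}
  {a,c}  = {c} ∪ {a}
  {b,d}  = {b} ∪ {d}
  {c,e}  = {e} ∪ {c}
  {d,e}  = S∖{a,b,c}
  {a,b,d}  = {b} ∪ {a,d}
  {a,c,e}  = {c} ∪ {a,e}
  {b,d,e}  = {b,e} ∪ {d}
  {c,d,e}  = {c,d} ∪ {e}
Round 5: closed — nothing new.

Hence σ(𝒞) has 32 members: { {}, {a}, {b}, {c}, {d}, {e}, {a,b}, {a,c}, {a,d}, {a,e}, {b,c}, {b,d}, {b,e}, {c,d}, {c,e}, {d,e}, {a,b,c}, {a,b,d}, {a,b,e}, {a,c,d}, {a,c,e}, {a,d,e}, {b,c,d}, {b,c,e}, {b,d,e}, {c,d,e}, {a,b,c,d}, {a,b,c,e}, {a,b,d,e}, {a,c,d,e}, {b,c,d,e}, S }.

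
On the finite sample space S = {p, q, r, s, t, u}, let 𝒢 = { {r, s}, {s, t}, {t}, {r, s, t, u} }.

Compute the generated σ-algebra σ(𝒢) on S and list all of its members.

Initial family (6 sets): { {}, {t}, {r, s}, {s, t}, {r, s, t, u}, S }.
Iteration 1: 5 new —
  {p, q}  = complement {r, s, t, u}
  {r, s, t}  = {s, t} ∪ {r, s}
  {p, q, r, u}  = complement {s, t}
  {p, q, t, u}  = complement {r, s}
  {p, q, r, s, u}  = complement {t}
  — 11 sets.
Iteration 2: 7 new —
  {p, q, t}  = {p, q} ∪ {t}
  {p, q, u}  = complement {r, s, t}
  {p, q, r, s}  = {r, s} ∪ {p, q}
  {p, q, s, t}  = {p, q} ∪ {s, t}
  {p, q, r, s, t}  = {r, s, t} ∪ {p, q}
  {p, q, r, t, u}  = {p, q, r, u} ∪ {t}
  {p, q, s, t, u}  = {s, t} ∪ {p, q, t, u}
  — 18 sets.
Iteration 3: +6 →
  {r}  = complement {p, q, s, t, u}
  {s}  = complement {p, q, r, t, u}
  {u}  = complement {p, q, r, s, t}
  {r, u}  = complement {p, q, s, t}
  {t, u}  = complement {p, q, r, s}
  {r, s, u}  = complement {p, q, t}
  — 24 sets.
Iteration 4: +8 →
  {r, t}  = {t} ∪ {r}
  {s, u}  = {u} ∪ {s}
  {p, q, r}  = {p, q} ∪ {r}
  {p, q, s}  = {p, q} ∪ {s}
  {r, t, u}  = {t, u} ∪ {r}
  {s, t, u}  = {t, u} ∪ {s, t}
  {p, q, r, t}  = {r} ∪ {p, q, t}
  {p, q, s, u}  = {s} ∪ {p, q, u}
  — 32 sets.
Iteration 5: no new sets; the family is a σ-algebra.

σ(𝒢) = { {}, {r}, {s}, {t}, {u}, {p, q}, {r, s}, {r, t}, {r, u}, {s, t}, {s, u}, {t, u}, {p, q, r}, {p, q, s}, {p, q, t}, {p, q, u}, {r, s, t}, {r, s, u}, {r, t, u}, {s, t, u}, {p, q, r, s}, {p, q, r, t}, {p, q, r, u}, {p, q, s, t}, {p, q, s, u}, {p, q, t, u}, {r, s, t, u}, {p, q, r, s, t}, {p, q, r, s, u}, {p, q, r, t, u}, {p, q, s, t, u}, S }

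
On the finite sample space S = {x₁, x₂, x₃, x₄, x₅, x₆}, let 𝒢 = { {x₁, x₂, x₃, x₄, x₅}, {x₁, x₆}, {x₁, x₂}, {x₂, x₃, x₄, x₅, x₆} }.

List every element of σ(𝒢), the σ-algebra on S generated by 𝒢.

|σ(𝒢)| = 16.  σ(𝒢) = { {}, {x₁}, {x₂}, {x₆}, {x₁, x₂}, {x₁, x₆}, {x₂, x₆}, {x₁, x₂, x₆}, {x₃, x₄, x₅}, {x₁, x₃, x₄, x₅}, {x₂, x₃, x₄, x₅}, {x₃, x₄, x₅, x₆}, {x₁, x₂, x₃, x₄, x₅}, {x₁, x₃, x₄, x₅, x₆}, {x₂, x₃, x₄, x₅, x₆}, S }

Trace:
Initial family (6 sets): { {}, {x₁, x₂}, {x₁, x₆}, {x₁, x₂, x₃, x₄, x₅}, {x₂, x₃, x₄, x₅, x₆}, S }.
Round 1. New:
  {x₁}  = complement {x₂, x₃, x₄, x₅, x₆}
  {x₆}  = complement {x₁, x₂, x₃, x₄, x₅}
  {x₁, x₂, x₆}  = {x₁, x₂} ∪ {x₁, x₆}
  {x₂, x₃, x₄, x₅}  = complement {x₁, x₆}
  {x₃, x₄, x₅, x₆}  = complement {x₁, x₂}
Round 2 adds 2:
  {x₃, x₄, x₅}  = complement {x₁, x₂, x₆}
  {x₁, x₃, x₄, x₅, x₆}  = {x₃, x₄, x₅, x₆} ∪ {x₁, x₆}
Round 3: 2 new —
  {x₂}  = complement {x₁, x₃, x₄, x₅, x₆}
  {x₁, x₃, x₄, x₅}  = {x₃, x₄, x₅} ∪ {x₁}
Round 4 adds 1:
  {x₂, x₆}  = complement {x₁, x₃, x₄, x₅}
Round 5 adds nothing — fixpoint reached.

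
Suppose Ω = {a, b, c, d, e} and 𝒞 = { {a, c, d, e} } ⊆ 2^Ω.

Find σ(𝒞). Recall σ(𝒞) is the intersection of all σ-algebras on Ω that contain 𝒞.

|σ(𝒞)| = 4.  σ(𝒞) = { ∅, {b}, {a, c, d, e}, Ω }

Trace:
Seed the family with 𝒞 together with ∅ and Ω: { ∅, {a, c, d, e}, Ω }.
Step 1: 1 new —
  {b}  = {a, c, d, e}ᶜ
  — 4 sets.
After Step 2 the family is unchanged; done.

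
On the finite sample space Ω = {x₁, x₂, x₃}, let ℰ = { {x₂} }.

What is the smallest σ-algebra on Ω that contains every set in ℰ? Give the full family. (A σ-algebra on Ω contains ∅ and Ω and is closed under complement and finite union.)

σ(ℰ) (4 sets): { {}, {x₂}, {x₁,x₃}, Ω }

Trace:
Initial family (3 sets): { {}, {x₂}, Ω }.
Step 1. New:
  {x₁,x₃}  = complement {x₂}
  |family| = 4
Step 2: stable.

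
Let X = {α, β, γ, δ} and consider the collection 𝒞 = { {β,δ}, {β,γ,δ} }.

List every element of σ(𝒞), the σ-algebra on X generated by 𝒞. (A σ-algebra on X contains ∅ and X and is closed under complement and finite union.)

|σ(𝒞)| = 8.  σ(𝒞) = { ∅, {α}, {γ}, {α,γ}, {β,δ}, {α,β,δ}, {β,γ,δ}, X }

Check:
Begin from { ∅, {β,δ}, {β,γ,δ}, X } (that is, 𝒞 plus ∅ and X).
Step 1 adds 2:
  {α}  = {β,γ,δ}ᶜ
  {α,γ}  = {β,δ}ᶜ
  |family| = 6
Step 2. New:
  {α,β,δ}  = {β,δ} ∪ {α}
  |family| = 7
Step 3 adds 1:
  {γ}  = {α,β,δ}ᶜ
  |family| = 8
Step 4 adds nothing — fixpoint reached.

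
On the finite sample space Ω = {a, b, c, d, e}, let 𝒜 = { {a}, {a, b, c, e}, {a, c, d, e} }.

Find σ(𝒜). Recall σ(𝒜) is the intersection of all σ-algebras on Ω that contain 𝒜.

Initial family (5 sets): { ∅, {a}, {a, b, c, e}, {a, c, d, e}, Ω }.
Iteration 1: 3 new —
  {b}  = complement {a, c, d, e}
  {d}  = complement {a, b, c, e}
  {b, c, d, e}  = complement {a}
Iteration 2. New:
  {a, b}  = {b} ∪ {a}
  {a, d}  = {d} ∪ {a}
  {b, d}  = {d} ∪ {b}
Iteration 3. New:
  {a, b, d}  = {a, d} ∪ {a, b}
  {a, c, e}  = complement {b, d}
  {b, c, e}  = complement {a, d}
  {c, d, e}  = complement {a, b}
Iteration 4. New:
  {c, e}  = complement {a, b, d}
Iteration 5: stable.

Therefore σ(𝒜) = { ∅, {a}, {b}, {d}, {a, b}, {a, d}, {b, d}, {c, e}, {a, b, d}, {a, c, e}, {b, c, e}, {c, d, e}, {a, b, c, e}, {a, c, d, e}, {b, c, d, e}, Ω } (|σ(𝒜)| = 16).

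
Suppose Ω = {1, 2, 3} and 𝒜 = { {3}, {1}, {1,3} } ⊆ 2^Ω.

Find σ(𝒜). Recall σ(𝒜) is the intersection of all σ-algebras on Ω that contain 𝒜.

Answer: σ(𝒜) = { {}, {1}, {2}, {3}, {1,2}, {1,3}, {2,3}, Ω }

Trace:
Take S₀ = 𝒜 ∪ {∅, Ω} = { {}, {1}, {3}, {1,3}, Ω }.
Round 1 adds 3:
  {2}  = {1,3}ᶜ
  {1,2}  = {3}ᶜ
  {2,3}  = {1}ᶜ
  |family| = 8
Round 2: closed — nothing new.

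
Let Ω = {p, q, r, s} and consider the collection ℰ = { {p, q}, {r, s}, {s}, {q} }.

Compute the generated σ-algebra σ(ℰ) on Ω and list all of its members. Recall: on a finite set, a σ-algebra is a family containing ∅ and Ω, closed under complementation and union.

|σ(ℰ)| = 16.  σ(ℰ) = { ∅, {p}, {q}, {r}, {s}, {p, q}, {p, r}, {p, s}, {q, r}, {q, s}, {r, s}, {p, q, r}, {p, q, s}, {p, r, s}, {q, r, s}, Ω }

Working:
Start: ℰ ∪ {∅, Ω} = { ∅, {q}, {s}, {p, q}, {r, s}, Ω }.
Pass 1: +5 →
  {q, s}  = {s} ∪ {q}
  {p, q, r}  = complement {s}
  {p, q, s}  = {p, q} ∪ {s}
  {p, r, s}  = complement {q}
  {q, r, s}  = {r, s} ∪ {q}
  — 11 sets.
Pass 2: 3 new —
  {p}  = complement {q, r, s}
  {r}  = complement {p, q, s}
  {p, r}  = complement {q, s}
  — 14 sets.
Pass 3: +2 →
  {p, s}  = {s} ∪ {p}
  {q, r}  = {r} ∪ {q}
  — 16 sets.
Pass 4: closed — nothing new.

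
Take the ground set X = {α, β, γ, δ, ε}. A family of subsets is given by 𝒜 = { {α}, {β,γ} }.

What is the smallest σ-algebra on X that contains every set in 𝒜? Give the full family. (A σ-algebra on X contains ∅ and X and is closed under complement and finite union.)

Take S₀ = 𝒜 ∪ {∅, X} = { {}, {α}, {β,γ}, X }.
Pass 1: 3 new —
  {α,β,γ}  = {α} ∪ {β,γ}
  {α,δ,ε}  = ᶜ of {β,γ}
  {β,γ,δ,ε}  = ᶜ of {α}
Pass 2 adds 1:
  {δ,ε}  = ᶜ of {α,β,γ}
Pass 3: stable.

σ(𝒜) = { {}, {α}, {β,γ}, {δ,ε}, {α,β,γ}, {α,δ,ε}, {β,γ,δ,ε}, X }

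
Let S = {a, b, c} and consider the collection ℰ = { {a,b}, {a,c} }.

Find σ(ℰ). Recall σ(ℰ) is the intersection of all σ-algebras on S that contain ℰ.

|σ(ℰ)| = 8.  σ(ℰ) = { {}, {a}, {b}, {c}, {a,b}, {a,c}, {b,c}, S }

Check:
Take S₀ = ℰ ∪ {∅, S} = { {}, {a,b}, {a,c}, S }.
Iteration 1: 2 new —
  {b}  = {a,c}ᶜ
  {c}  = {a,b}ᶜ
  (now 6)
Iteration 2: +1 →
  {b,c}  = {c} ∪ {b}
  (now 7)
Iteration 3 (1 new):
  {a}  = {b,c}ᶜ
  (now 8)
After Iteration 4 the family is unchanged; done.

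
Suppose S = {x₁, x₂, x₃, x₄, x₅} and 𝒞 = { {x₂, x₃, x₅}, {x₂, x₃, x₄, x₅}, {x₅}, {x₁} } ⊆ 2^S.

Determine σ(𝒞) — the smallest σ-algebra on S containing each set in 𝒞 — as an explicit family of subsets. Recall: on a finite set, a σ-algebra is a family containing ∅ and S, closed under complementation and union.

σ(𝒞) = { {}, {x₁}, {x₄}, {x₅}, {x₁, x₄}, {x₁, x₅}, {x₂, x₃}, {x₄, x₅}, {x₁, x₂, x₃}, {x₁, x₄, x₅}, {x₂, x₃, x₄}, {x₂, x₃, x₅}, {x₁, x₂, x₃, x₄}, {x₁, x₂, x₃, x₅}, {x₂, x₃, x₄, x₅}, S }

Working:
Take S₀ = 𝒞 ∪ {∅, S} = { {}, {x₁}, {x₅}, {x₂, x₃, x₅}, {x₂, x₃, x₄, x₅}, S }.
Step 1: 4 new —
  {x₁, x₄}  = {x₂, x₃, x₅}ᶜ
  {x₁, x₅}  = {x₅} ∪ {x₁}
  {x₁, x₂, x₃, x₄}  = {x₅}ᶜ
  {x₁, x₂, x₃, x₅}  = {x₂, x₃, x₅} ∪ {x₁}
Step 2: 3 new —
  {x₄}  = {x₁, x₂, x₃, x₅}ᶜ
  {x₁, x₄, x₅}  = {x₅} ∪ {x₁, x₄}
  {x₂, x₃, x₄}  = {x₁, x₅}ᶜ
Step 3 (2 new):
  {x₂, x₃}  = {x₁, x₄, x₅}ᶜ
  {x₄, x₅}  = {x₄} ∪ {x₅}
Step 4 adds 1:
  {x₁, x₂, x₃}  = {x₄, x₅}ᶜ
Step 5: closed — nothing new.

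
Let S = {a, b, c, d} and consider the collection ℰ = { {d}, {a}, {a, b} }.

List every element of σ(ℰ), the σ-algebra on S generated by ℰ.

Take S₀ = ℰ ∪ {∅, S} = { {}, {a}, {d}, {a, b}, S }.
Iteration 1: +5 →
  {a, d}  = {d} ∪ {a}
  {c, d}  = ᶜ of {a, b}
  {a, b, c}  = ᶜ of {d}
  {a, b, d}  = {a, b} ∪ {d}
  {b, c, d}  = ᶜ of {a}
  — 10 sets.
Iteration 2: +3 →
  {c}  = ᶜ of {a, b, d}
  {b, c}  = ᶜ of {a, d}
  {a, c, d}  = {c, d} ∪ {a, d}
  — 13 sets.
Iteration 3: 2 new —
  {b}  = ᶜ of {a, c, d}
  {a, c}  = {c} ∪ {a}
  — 15 sets.
Iteration 4 adds 1:
  {b, d}  = ᶜ of {a, c}
  — 16 sets.
Iteration 5 adds nothing — fixpoint reached.

Hence σ(ℰ) has 16 members: { {}, {a}, {b}, {c}, {d}, {a, b}, {a, c}, {a, d}, {b, c}, {b, d}, {c, d}, {a, b, c}, {a, b, d}, {a, c, d}, {b, c, d}, S }.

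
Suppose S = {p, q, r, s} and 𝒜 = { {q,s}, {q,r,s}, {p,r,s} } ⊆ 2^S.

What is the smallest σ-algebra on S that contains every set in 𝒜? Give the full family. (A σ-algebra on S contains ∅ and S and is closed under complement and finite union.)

Begin from { ∅, {q,s}, {p,r,s}, {q,r,s}, S } (that is, 𝒜 plus ∅ and S).
Pass 1 adds 3:
  {p}  = complement {q,r,s}
  {q}  = complement {p,r,s}
  {p,r}  = complement {q,s}
  [8 total]
Pass 2. New:
  {p,q}  = {q} ∪ {p}
  {p,q,r}  = {q} ∪ {p,r}
  {p,q,s}  = {q,s} ∪ {p}
  [11 total]
Pass 3: 3 new —
  {r}  = complement {p,q,s}
  {s}  = complement {p,q,r}
  {r,s}  = complement {p,q}
  [14 total]
Pass 4 adds 2:
  {p,s}  = {s} ∪ {p}
  {q,r}  = {r} ∪ {q}
  [16 total]
Pass 5: already closed under ᶜ and ∪.

|σ(𝒜)| = 16.  σ(𝒜) = { ∅, {p}, {q}, {r}, {s}, {p,q}, {p,r}, {p,s}, {q,r}, {q,s}, {r,s}, {p,q,r}, {p,q,s}, {p,r,s}, {q,r,s}, S }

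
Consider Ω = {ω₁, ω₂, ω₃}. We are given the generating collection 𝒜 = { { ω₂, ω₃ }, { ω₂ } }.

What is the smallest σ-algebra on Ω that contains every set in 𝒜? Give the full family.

Start: 𝒜 ∪ {∅, Ω} = { ∅, { ω₂ }, { ω₂, ω₃ }, Ω }.
Pass 1 (2 new):
  { ω₁ }  = complement { ω₂, ω₃ }
  { ω₁, ω₃ }  = complement { ω₂ }
  [6 total]
Pass 2: 1 new —
  { ω₁, ω₂ }  = { ω₂ } ∪ { ω₁ }
  [7 total]
Pass 3 (1 new):
  { ω₃ }  = complement { ω₁, ω₂ }
  [8 total]
After Pass 4 the family is unchanged; done.

|σ(𝒜)| = 8.  σ(𝒜) = { ∅, { ω₁ }, { ω₂ }, { ω₃ }, { ω₁, ω₂ }, { ω₁, ω₃ }, { ω₂, ω₃ }, Ω }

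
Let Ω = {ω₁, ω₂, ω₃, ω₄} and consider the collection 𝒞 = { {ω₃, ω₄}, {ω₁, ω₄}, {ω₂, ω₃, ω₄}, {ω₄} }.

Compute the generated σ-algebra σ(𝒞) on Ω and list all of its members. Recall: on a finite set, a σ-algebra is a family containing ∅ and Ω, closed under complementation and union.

Start: 𝒞 ∪ {∅, Ω} = { {}, {ω₄}, {ω₁, ω₄}, {ω₃, ω₄}, {ω₂, ω₃, ω₄}, Ω }.
Pass 1. New:
  {ω₁}  = complement {ω₂, ω₃, ω₄}
  {ω₁, ω₂}  = complement {ω₃, ω₄}
  {ω₂, ω₃}  = complement {ω₁, ω₄}
  {ω₁, ω₂, ω₃}  = complement {ω₄}
  {ω₁, ω₃, ω₄}  = {ω₃, ω₄} ∪ {ω₁, ω₄}
  |family| = 11
Pass 2 adds 2:
  {ω₂}  = complement {ω₁, ω₃, ω₄}
  {ω₁, ω₂, ω₄}  = {ω₁, ω₂} ∪ {ω₁, ω₄}
  |family| = 13
Pass 3. New:
  {ω₃}  = complement {ω₁, ω₂, ω₄}
  {ω₂, ω₄}  = {ω₄} ∪ {ω₂}
  |family| = 15
Pass 4 (1 new):
  {ω₁, ω₃}  = complement {ω₂, ω₄}
  |family| = 16
Pass 5: no new sets; the family is a σ-algebra.

σ(𝒞) = { {}, {ω₁}, {ω₂}, {ω₃}, {ω₄}, {ω₁, ω₂}, {ω₁, ω₃}, {ω₁, ω₄}, {ω₂, ω₃}, {ω₂, ω₄}, {ω₃, ω₄}, {ω₁, ω₂, ω₃}, {ω₁, ω₂, ω₄}, {ω₁, ω₃, ω₄}, {ω₂, ω₃, ω₄}, Ω }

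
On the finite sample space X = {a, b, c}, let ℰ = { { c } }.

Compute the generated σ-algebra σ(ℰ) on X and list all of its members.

|σ(ℰ)| = 4.  σ(ℰ) = { {}, { c }, { a, b }, X }

Working:
Start: ℰ ∪ {∅, X} = { {}, { c }, X }.
Iteration 1: 1 new —
  { a, b }  = ᶜ of { c }
  — 4 sets.
After Iteration 2 the family is unchanged; done.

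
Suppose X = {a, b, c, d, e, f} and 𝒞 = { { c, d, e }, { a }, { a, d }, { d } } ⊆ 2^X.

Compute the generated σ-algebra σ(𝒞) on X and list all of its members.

σ(𝒞) = { {  }, { a }, { d }, { a, d }, { b, f }, { c, e }, { a, b, f }, { a, c, e }, { b, d, f }, { c, d, e }, { a, b, d, f }, { a, c, d, e }, { b, c, e, f }, { a, b, c, e, f }, { b, c, d, e, f }, X }

Derivation:
Start: 𝒞 ∪ {∅, X} = { {  }, { a }, { d }, { a, d }, { c, d, e }, X }.
Pass 1: +5 →
  { a, b, f }  = X∖{ c, d, e }
  { a, c, d, e }  = { c, d, e } ∪ { a, d }
  { b, c, e, f }  = X∖{ a, d }
  { a, b, c, e, f }  = X∖{ d }
  { b, c, d, e, f }  = X∖{ a }
  |family| = 11
Pass 2: +2 →
  { b, f }  = X∖{ a, c, d, e }
  { a, b, d, f }  = { a, d } ∪ { a, b, f }
  |family| = 13
Pass 3: 2 new —
  { c, e }  = X∖{ a, b, d, f }
  { b, d, f }  = { d } ∪ { b, f }
  |family| = 15
Pass 4. New:
  { a, c, e }  = X∖{ b, d, f }
  |family| = 16
After Pass 5 the family is unchanged; done.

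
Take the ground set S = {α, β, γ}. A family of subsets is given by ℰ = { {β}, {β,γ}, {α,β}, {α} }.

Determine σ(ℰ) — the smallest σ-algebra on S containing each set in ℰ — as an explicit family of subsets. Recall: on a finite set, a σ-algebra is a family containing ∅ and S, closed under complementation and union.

σ(ℰ) (8 sets): { {}, {α}, {β}, {γ}, {α,β}, {α,γ}, {β,γ}, S }

Check:
Take S₀ = ℰ ∪ {∅, S} = { {}, {α}, {β}, {α,β}, {β,γ}, S }.
Pass 1: +2 →
  {γ}  = ᶜ of {α,β}
  {α,γ}  = ᶜ of {β}
Pass 2: stable.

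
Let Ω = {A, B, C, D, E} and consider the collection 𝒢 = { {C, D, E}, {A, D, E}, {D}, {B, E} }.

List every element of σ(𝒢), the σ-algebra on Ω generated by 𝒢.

σ(𝒢) = { ∅, {A}, {B}, {C}, {D}, {E}, {A, B}, {A, C}, {A, D}, {A, E}, {B, C}, {B, D}, {B, E}, {C, D}, {C, E}, {D, E}, {A, B, C}, {A, B, D}, {A, B, E}, {A, C, D}, {A, C, E}, {A, D, E}, {B, C, D}, {B, C, E}, {B, D, E}, {C, D, E}, {A, B, C, D}, {A, B, C, E}, {A, B, D, E}, {A, C, D, E}, {B, C, D, E}, Ω }

Check:
Seed the family with 𝒢 together with ∅ and Ω: { ∅, {D}, {B, E}, {A, D, E}, {C, D, E}, Ω }.
Pass 1: +8 →
  {A, B}  = ᶜ of {C, D, E}
  {B, C}  = ᶜ of {A, D, E}
  {A, C, D}  = ᶜ of {B, E}
  {B, D, E}  = {B, E} ∪ {D}
  {A, B, C, E}  = ᶜ of {D}
  {A, B, D, E}  = {A, D, E} ∪ {B, E}
  {A, C, D, E}  = {A, D, E} ∪ {C, D, E}
  {B, C, D, E}  = {B, E} ∪ {C, D, E}
Pass 2 adds 10:
  {A}  = ᶜ of {B, C, D, E}
  {B}  = ᶜ of {A, C, D, E}
  {C}  = ᶜ of {A, B, D, E}
  {A, C}  = ᶜ of {B, D, E}
  {A, B, C}  = {A, B} ∪ {B, C}
  {A, B, D}  = {A, B} ∪ {D}
  {A, B, E}  = {B, E} ∪ {A, B}
  {B, C, D}  = {B, C} ∪ {D}
  {B, C, E}  = {B, E} ∪ {B, C}
  {A, B, C, D}  = {A, B} ∪ {A, C, D}
Pass 3: 7 new —
  {E}  = ᶜ of {A, B, C, D}
  {A, D}  = ᶜ of {B, C, E}
  {A, E}  = ᶜ of {B, C, D}
  {B, D}  = {B} ∪ {D}
  {C, D}  = ᶜ of {A, B, E}
  {C, E}  = ᶜ of {A, B, D}
  {D, E}  = ᶜ of {A, B, C}
Pass 4. New:
  {A, C, E}  = ᶜ of {B, D}
Pass 5: already closed under ᶜ and ∪.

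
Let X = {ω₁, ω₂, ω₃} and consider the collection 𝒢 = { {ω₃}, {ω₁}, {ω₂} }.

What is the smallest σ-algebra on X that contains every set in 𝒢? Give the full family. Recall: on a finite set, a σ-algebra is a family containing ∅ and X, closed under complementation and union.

σ(𝒢) = { {}, {ω₁}, {ω₂}, {ω₃}, {ω₁,ω₂}, {ω₁,ω₃}, {ω₂,ω₃}, X }

Working:
Start: 𝒢 ∪ {∅, X} = { {}, {ω₁}, {ω₂}, {ω₃}, X }.
Pass 1. New:
  {ω₁,ω₂}  = {ω₃}ᶜ
  {ω₁,ω₃}  = {ω₂}ᶜ
  {ω₂,ω₃}  = {ω₁}ᶜ
  |family| = 8
Pass 2: no new sets; the family is a σ-algebra.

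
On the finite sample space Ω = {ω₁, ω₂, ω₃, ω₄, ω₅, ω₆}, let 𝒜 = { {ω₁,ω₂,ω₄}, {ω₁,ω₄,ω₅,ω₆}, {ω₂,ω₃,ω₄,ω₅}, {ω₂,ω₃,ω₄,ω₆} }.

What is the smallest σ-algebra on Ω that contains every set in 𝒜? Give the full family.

|σ(𝒜)| = 64.  σ(𝒜) = { {}, {ω₁}, {ω₂}, {ω₃}, {ω₄}, {ω₅}, {ω₆}, {ω₁,ω₂}, {ω₁,ω₃}, {ω₁,ω₄}, {ω₁,ω₅}, {ω₁,ω₆}, {ω₂,ω₃}, {ω₂,ω₄}, {ω₂,ω₅}, {ω₂,ω₆}, {ω₃,ω₄}, {ω₃,ω₅}, {ω₃,ω₆}, {ω₄,ω₅}, {ω₄,ω₆}, {ω₅,ω₆}, {ω₁,ω₂,ω₃}, {ω₁,ω₂,ω₄}, {ω₁,ω₂,ω₅}, {ω₁,ω₂,ω₆}, {ω₁,ω₃,ω₄}, {ω₁,ω₃,ω₅}, {ω₁,ω₃,ω₆}, {ω₁,ω₄,ω₅}, {ω₁,ω₄,ω₆}, {ω₁,ω₅,ω₆}, {ω₂,ω₃,ω₄}, {ω₂,ω₃,ω₅}, {ω₂,ω₃,ω₆}, {ω₂,ω₄,ω₅}, {ω₂,ω₄,ω₆}, {ω₂,ω₅,ω₆}, {ω₃,ω₄,ω₅}, {ω₃,ω₄,ω₆}, {ω₃,ω₅,ω₆}, {ω₄,ω₅,ω₆}, {ω₁,ω₂,ω₃,ω₄}, {ω₁,ω₂,ω₃,ω₅}, {ω₁,ω₂,ω₃,ω₆}, {ω₁,ω₂,ω₄,ω₅}, {ω₁,ω₂,ω₄,ω₆}, {ω₁,ω₂,ω₅,ω₆}, {ω₁,ω₃,ω₄,ω₅}, {ω₁,ω₃,ω₄,ω₆}, {ω₁,ω₃,ω₅,ω₆}, {ω₁,ω₄,ω₅,ω₆}, {ω₂,ω₃,ω₄,ω₅}, {ω₂,ω₃,ω₄,ω₆}, {ω₂,ω₃,ω₅,ω₆}, {ω₂,ω₄,ω₅,ω₆}, {ω₃,ω₄,ω₅,ω₆}, {ω₁,ω₂,ω₃,ω₄,ω₅}, {ω₁,ω₂,ω₃,ω₄,ω₆}, {ω₁,ω₂,ω₃,ω₅,ω₆}, {ω₁,ω₂,ω₄,ω₅,ω₆}, {ω₁,ω₃,ω₄,ω₅,ω₆}, {ω₂,ω₃,ω₄,ω₅,ω₆}, Ω }

Trace:
Begin from { {}, {ω₁,ω₂,ω₄}, {ω₁,ω₄,ω₅,ω₆}, {ω₂,ω₃,ω₄,ω₅}, {ω₂,ω₃,ω₄,ω₆}, Ω } (that is, 𝒜 plus ∅ and Ω).
Round 1. New:
  {ω₁,ω₅}  = ᶜ of {ω₂,ω₃,ω₄,ω₆}
  {ω₁,ω₆}  = ᶜ of {ω₂,ω₃,ω₄,ω₅}
  {ω₂,ω₃}  = ᶜ of {ω₁,ω₄,ω₅,ω₆}
  {ω₃,ω₅,ω₆}  = ᶜ of {ω₁,ω₂,ω₄}
  {ω₁,ω₂,ω₃,ω₄,ω₅}  = {ω₂,ω₃,ω₄,ω₅} ∪ {ω₁,ω₂,ω₄}
  {ω₁,ω₂,ω₃,ω₄,ω₆}  = {ω₂,ω₃,ω₄,ω₆} ∪ {ω₁,ω₂,ω₄}
  {ω₁,ω₂,ω₄,ω₅,ω₆}  = {ω₁,ω₄,ω₅,ω₆} ∪ {ω₁,ω₂,ω₄}
  {ω₂,ω₃,ω₄,ω₅,ω₆}  = {ω₂,ω₃,ω₄,ω₆} ∪ {ω₂,ω₃,ω₄,ω₅}
Round 2: 13 new —
  {ω₁}  = ᶜ of {ω₂,ω₃,ω₄,ω₅,ω₆}
  {ω₃}  = ᶜ of {ω₁,ω₂,ω₄,ω₅,ω₆}
  {ω₅}  = ᶜ of {ω₁,ω₂,ω₃,ω₄,ω₆}
  {ω₆}  = ᶜ of {ω₁,ω₂,ω₃,ω₄,ω₅}
  {ω₁,ω₅,ω₆}  = {ω₁,ω₆} ∪ {ω₁,ω₅}
  {ω₁,ω₂,ω₃,ω₄}  = {ω₁,ω₂,ω₄} ∪ {ω₂,ω₃}
  {ω₁,ω₂,ω₃,ω₅}  = {ω₂,ω₃} ∪ {ω₁,ω₅}
  {ω₁,ω₂,ω₃,ω₆}  = {ω₁,ω₆} ∪ {ω₂,ω₃}
  {ω₁,ω₂,ω₄,ω₅}  = {ω₁,ω₂,ω₄} ∪ {ω₁,ω₅}
  {ω₁,ω₂,ω₄,ω₆}  = {ω₁,ω₆} ∪ {ω₁,ω₂,ω₄}
  {ω₁,ω₃,ω₅,ω₆}  = {ω₁,ω₆} ∪ {ω₃,ω₅,ω₆}
  {ω₂,ω₃,ω₅,ω₆}  = {ω₂,ω₃} ∪ {ω₃,ω₅,ω₆}
  {ω₁,ω₃,ω₄,ω₅,ω₆}  = {ω₁,ω₄,ω₅,ω₆} ∪ {ω₃,ω₅,ω₆}
Round 3 adds 16:
  {ω₂}  = ᶜ of {ω₁,ω₃,ω₄,ω₅,ω₆}
  {ω₁,ω₃}  = {ω₃} ∪ {ω₁}
  {ω₁,ω₄}  = ᶜ of {ω₂,ω₃,ω₅,ω₆}
  {ω₂,ω₄}  = ᶜ of {ω₁,ω₃,ω₅,ω₆}
  {ω₃,ω₅}  = ᶜ of {ω₁,ω₂,ω₄,ω₆}
  {ω₃,ω₆}  = ᶜ of {ω₁,ω₂,ω₄,ω₅}
  {ω₄,ω₅}  = ᶜ of {ω₁,ω₂,ω₃,ω₆}
  {ω₄,ω₆}  = ᶜ of {ω₁,ω₂,ω₃,ω₅}
  {ω₅,ω₆}  = ᶜ of {ω₁,ω₂,ω₃,ω₄}
  {ω₁,ω₂,ω₃}  = {ω₂,ω₃} ∪ {ω₁}
  {ω₁,ω₃,ω₅}  = {ω₁,ω₅} ∪ {ω₃}
  {ω₁,ω₃,ω₆}  = {ω₁,ω₆} ∪ {ω₃}
  {ω₂,ω₃,ω₄}  = ᶜ of {ω₁,ω₅,ω₆}
  {ω₂,ω₃,ω₅}  = {ω₅} ∪ {ω₂,ω₃}
  {ω₂,ω₃,ω₆}  = {ω₆} ∪ {ω₂,ω₃}
  {ω₁,ω₂,ω₃,ω₅,ω₆}  = {ω₁,ω₆} ∪ {ω₂,ω₃,ω₅,ω₆}
Round 4. New:
  {ω₄}  = ᶜ of {ω₁,ω₂,ω₃,ω₅,ω₆}
  {ω₁,ω₂}  = {ω₂} ∪ {ω₁}
  {ω₂,ω₅}  = {ω₂} ∪ {ω₅}
  {ω₂,ω₆}  = {ω₂} ∪ {ω₆}
  {ω₁,ω₂,ω₅}  = {ω₂} ∪ {ω₁,ω₅}
  {ω₁,ω₂,ω₆}  = {ω₁,ω₆} ∪ {ω₂}
  {ω₁,ω₃,ω₄}  = {ω₁,ω₃} ∪ {ω₁,ω₄}
  {ω₁,ω₄,ω₅}  = ᶜ of {ω₂,ω₃,ω₆}
  {ω₁,ω₄,ω₆}  = ᶜ of {ω₂,ω₃,ω₅}
  {ω₂,ω₄,ω₅}  = ᶜ of {ω₁,ω₃,ω₆}
  {ω₂,ω₄,ω₆}  = ᶜ of {ω₁,ω₃,ω₅}
  {ω₂,ω₅,ω₆}  = {ω₂} ∪ {ω₅,ω₆}
  {ω₃,ω₄,ω₅}  = {ω₄,ω₅} ∪ {ω₃,ω₅}
  {ω₃,ω₄,ω₆}  = {ω₃} ∪ {ω₄,ω₆}
  {ω₄,ω₅,ω₆}  = ᶜ of {ω₁,ω₂,ω₃}
  {ω₁,ω₂,ω₅,ω₆}  = {ω₂} ∪ {ω₁,ω₅,ω₆}
  {ω₁,ω₃,ω₄,ω₅}  = {ω₁,ω₃,ω₅} ∪ {ω₄,ω₅}
  {ω₁,ω₃,ω₄,ω₆}  = {ω₁,ω₃,ω₆} ∪ {ω₁,ω₄}
  {ω₂,ω₄,ω₅,ω₆}  = ᶜ of {ω₁,ω₃}
  {ω₃,ω₄,ω₅,ω₆}  = {ω₄,ω₅} ∪ {ω₃,ω₆}
Round 5 (1 new):
  {ω₃,ω₄}  = ᶜ of {ω₁,ω₂,ω₅,ω₆}
Round 6: closed — nothing new.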